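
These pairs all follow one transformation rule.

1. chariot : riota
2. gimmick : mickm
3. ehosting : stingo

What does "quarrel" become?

rrela

The transformation: delete the first 2 characters, then move the first character to the end.
Applying both steps to "quarrel": "arrel", then "rrela".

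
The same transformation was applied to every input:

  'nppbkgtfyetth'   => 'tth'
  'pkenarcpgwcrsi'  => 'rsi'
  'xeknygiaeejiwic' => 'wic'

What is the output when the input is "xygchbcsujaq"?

Rule — keep only the last 3 characters.
On "xygchbcsujaq" that produces "jaq".

jaq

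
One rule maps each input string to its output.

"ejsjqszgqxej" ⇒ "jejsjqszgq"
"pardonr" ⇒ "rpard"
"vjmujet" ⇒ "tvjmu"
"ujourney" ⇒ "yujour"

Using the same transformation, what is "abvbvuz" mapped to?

zabvb

The transformation: move the last 3 characters to the front (rotate right by 3), then delete the first 2 characters.
On "abvbvuz" that produces "zabvb".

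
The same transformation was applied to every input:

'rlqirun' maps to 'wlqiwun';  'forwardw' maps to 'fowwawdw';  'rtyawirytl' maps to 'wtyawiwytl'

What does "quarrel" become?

quawwel

Rule — replace every "r" with "w".
So "quarrel" becomes "quawwel".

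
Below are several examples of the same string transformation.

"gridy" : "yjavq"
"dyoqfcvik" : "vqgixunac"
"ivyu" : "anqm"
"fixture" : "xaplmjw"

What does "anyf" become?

Rule — shift every letter 8 places backward in the alphabet (wrapping around).
"anyf" → "sfqx".

sfqx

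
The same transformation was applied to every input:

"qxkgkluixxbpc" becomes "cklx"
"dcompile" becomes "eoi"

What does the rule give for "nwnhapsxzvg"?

The rule is to move the last 2 characters to the front (rotate right by 2), then keep one character in every 3, starting at position 2 (positions 2nd, 5th, 8th, ...).
Starting from "nwnhapsxzvg": after the first operation, "vgnwnhapsxz"; after the second, "gnpz".

gnpz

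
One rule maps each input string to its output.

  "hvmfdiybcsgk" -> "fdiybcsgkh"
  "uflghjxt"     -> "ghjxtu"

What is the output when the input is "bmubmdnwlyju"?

Looking at the pairs, the operation is to move the first character to the end, then delete the first 2 characters.
On "bmubmdnwlyju": the first step gives "mubmdnwlyjub", and the second then gives "bmdnwlyjub".

bmdnwlyjub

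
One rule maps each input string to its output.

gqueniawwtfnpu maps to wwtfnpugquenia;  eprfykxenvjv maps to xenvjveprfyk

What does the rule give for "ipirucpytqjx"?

The transformation: swap the front and back halves of the string.
On "ipirucpytqjx" that produces "pytqjxipiruc".

pytqjxipiruc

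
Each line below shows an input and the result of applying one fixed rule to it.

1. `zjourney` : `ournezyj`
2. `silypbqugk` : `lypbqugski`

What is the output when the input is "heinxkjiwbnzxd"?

inxkjiwbnzxhde

In each case the input is transformed by: swap the first and last characters, then move the first 2 characters to the end (rotate left by 2).
On "heinxkjiwbnzxd": the first step gives "deinxkjiwbnzxh", and the second then gives "inxkjiwbnzxhde".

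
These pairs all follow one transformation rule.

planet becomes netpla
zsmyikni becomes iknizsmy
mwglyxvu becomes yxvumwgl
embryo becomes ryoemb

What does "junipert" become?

pertjuni

Looking at the pairs, the operation is to swap the front and back halves of the string.
On "junipert" that produces "pertjuni".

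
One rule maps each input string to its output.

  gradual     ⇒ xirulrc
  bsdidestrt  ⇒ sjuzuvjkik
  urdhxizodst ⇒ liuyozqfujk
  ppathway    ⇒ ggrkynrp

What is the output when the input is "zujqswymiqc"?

What's happening: shift every letter 9 places backward in the alphabet (wrapping around).
So "zujqswymiqc" becomes "qlahjnpdzht".

qlahjnpdzht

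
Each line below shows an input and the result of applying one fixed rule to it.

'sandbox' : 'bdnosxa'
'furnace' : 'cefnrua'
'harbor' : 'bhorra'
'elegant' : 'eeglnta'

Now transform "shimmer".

Each output is the input with this applied: sort the characters into alphabetical order, then move the first character to the end.
"shimmer" → "ehimmrs" → "himmrse".

himmrse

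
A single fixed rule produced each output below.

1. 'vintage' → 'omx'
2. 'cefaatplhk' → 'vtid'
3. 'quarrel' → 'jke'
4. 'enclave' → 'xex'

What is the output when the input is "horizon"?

abg

Each output is the input with this applied: shift every letter 7 places backward in the alphabet (wrapping around), then keep one character in every 3, starting at position 1 (positions 1st, 4th, 7th, ...).
"horizon" → "abg".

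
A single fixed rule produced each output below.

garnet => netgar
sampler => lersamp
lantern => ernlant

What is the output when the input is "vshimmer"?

The rule is to move the last 3 characters to the front (rotate right by 3).
On "vshimmer" that produces "mervshim".

mervshim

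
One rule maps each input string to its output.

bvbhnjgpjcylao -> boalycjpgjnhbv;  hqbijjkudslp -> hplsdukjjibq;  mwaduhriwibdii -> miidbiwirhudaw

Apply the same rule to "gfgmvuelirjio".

The pattern: reverse the string, then move the last character to the front.
For "gfgmvuelirjio", step one produces "oijrileuvmgfg"; step two turns that into "goijrileuvmgf".

goijrileuvmgf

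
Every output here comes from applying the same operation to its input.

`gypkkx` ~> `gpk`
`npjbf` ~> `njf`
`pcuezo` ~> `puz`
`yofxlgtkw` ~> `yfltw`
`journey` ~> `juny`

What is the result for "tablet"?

The transformation: keep every other character starting from the first (positions 1st, 3rd, 5th, ...).
"tablet" → "tbe".

tbe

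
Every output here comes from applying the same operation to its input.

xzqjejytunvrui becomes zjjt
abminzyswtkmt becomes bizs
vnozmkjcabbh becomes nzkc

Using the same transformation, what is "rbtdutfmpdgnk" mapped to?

bdtm

What's happening: keep every other character starting from the second (positions 2nd, 4th, 6th, ...), then keep only the first 4 characters.
For "rbtdutfmpdgnk", step one produces "bdtmdn"; step two turns that into "bdtm".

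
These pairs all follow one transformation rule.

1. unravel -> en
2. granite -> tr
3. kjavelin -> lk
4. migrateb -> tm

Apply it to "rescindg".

Each output is the input with this applied: move the first 3 characters to the end (rotate left by 3), then keep one character in every 3, starting at position 3 (positions 3rd, 6th, 9th, ...).
"rescindg" → "cindgres" → "nr".

nr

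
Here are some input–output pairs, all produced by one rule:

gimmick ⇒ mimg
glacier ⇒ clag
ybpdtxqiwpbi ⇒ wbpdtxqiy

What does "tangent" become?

The transformation: delete the last 3 characters, then swap the first and last characters.
Applying both steps to "tangent": "tang", then "gant".

gant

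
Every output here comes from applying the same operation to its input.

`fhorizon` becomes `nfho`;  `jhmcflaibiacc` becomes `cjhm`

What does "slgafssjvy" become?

The rule is to move the first 3 characters to the end (rotate left by 3), then keep only the last 4 characters.
Working it through for "slgafssjvy": intermediate "afssjvyslg", final "yslg".

yslg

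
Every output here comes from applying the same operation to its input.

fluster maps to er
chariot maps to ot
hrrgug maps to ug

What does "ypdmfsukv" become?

kv

Looking at the pairs, the operation is to keep only the last 2 characters.
Applying that to "ypdmfsukv" gives "kv".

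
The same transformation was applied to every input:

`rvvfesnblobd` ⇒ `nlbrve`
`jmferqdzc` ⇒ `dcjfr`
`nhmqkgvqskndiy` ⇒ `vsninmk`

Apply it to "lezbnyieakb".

iablzn

What's happening: keep every other character starting from the first (positions 1st, 3rd, 5th, ...), then move the first 3 characters to the end (rotate left by 3).
Starting from "lezbnyieakb": after the first operation, "lzniab"; after the second, "iablzn".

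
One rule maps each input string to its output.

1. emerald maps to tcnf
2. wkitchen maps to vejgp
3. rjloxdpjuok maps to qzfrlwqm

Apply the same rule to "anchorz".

jqtb

Each output is the input with this applied: delete the first 3 characters, then shift every letter 2 places forward in the alphabet (wrapping around).
For "anchorz", step one produces "horz"; step two turns that into "jqtb".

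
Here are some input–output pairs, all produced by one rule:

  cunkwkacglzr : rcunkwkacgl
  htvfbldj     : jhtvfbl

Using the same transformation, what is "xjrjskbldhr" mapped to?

Rule — move the last character to the front, then delete the last character.
Starting from "xjrjskbldhr": after the first operation, "rxjrjskbldh"; after the second, "rxjrjskbld".

rxjrjskbld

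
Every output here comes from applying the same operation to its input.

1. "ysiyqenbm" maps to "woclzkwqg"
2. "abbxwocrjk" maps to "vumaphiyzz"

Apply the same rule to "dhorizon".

Each output is the input with this applied: shift every letter 2 places backward in the alphabet (wrapping around), then move the first 3 characters to the end (rotate left by 3).
Working it through for "dhorizon": intermediate "bfmpgxml", final "pgxmlbfm".

pgxmlbfm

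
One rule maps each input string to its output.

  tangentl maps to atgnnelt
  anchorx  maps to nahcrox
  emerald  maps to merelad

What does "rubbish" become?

urbbsih

In each case the input is transformed by: swap each adjacent pair of characters (1↔2, 3↔4, ...).
"rubbish" → "urbbsih".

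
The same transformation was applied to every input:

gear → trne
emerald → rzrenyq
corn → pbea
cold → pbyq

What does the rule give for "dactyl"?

qnpgly

In each case the input is transformed by: shift every letter 13 places forward in the alphabet (wrapping around) — i.e. ROT13.
Applying that to "dactyl" gives "qnpgly".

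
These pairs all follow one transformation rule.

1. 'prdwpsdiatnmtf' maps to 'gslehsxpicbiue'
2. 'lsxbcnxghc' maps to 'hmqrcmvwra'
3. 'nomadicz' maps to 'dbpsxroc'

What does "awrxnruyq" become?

lgmcgjnfp

Looking at the pairs, the operation is to move the first character to the end, then shift every letter 11 places backward in the alphabet (wrapping around).
"awrxnruyq" → "lgmcgjnfp".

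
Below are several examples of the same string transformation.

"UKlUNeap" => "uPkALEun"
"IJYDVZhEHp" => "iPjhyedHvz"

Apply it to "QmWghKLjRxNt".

Rule — flip the case of every letter, then take characters alternately from the front and the back (1st, last, 2nd, 2nd-last, ...).
Applying both steps to "QmWghKLjRxNt": "qMwGHklJrXnT", then "qTMnwXGrHJkl".

qTMnwXGrHJkl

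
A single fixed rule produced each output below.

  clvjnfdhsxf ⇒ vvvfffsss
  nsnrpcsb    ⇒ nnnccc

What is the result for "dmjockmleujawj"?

jjjkkkeeeaaa

In each case the input is transformed by: keep one character in every 3, starting at position 3 (positions 3rd, 6th, 9th, ...), then repeat every character 3 times.
"dmjockmleujawj" → "jjjkkkeeeaaa".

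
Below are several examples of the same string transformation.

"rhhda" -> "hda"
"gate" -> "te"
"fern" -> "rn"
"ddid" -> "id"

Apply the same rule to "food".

od

The pattern: delete the first 2 characters.
On "food" that produces "od".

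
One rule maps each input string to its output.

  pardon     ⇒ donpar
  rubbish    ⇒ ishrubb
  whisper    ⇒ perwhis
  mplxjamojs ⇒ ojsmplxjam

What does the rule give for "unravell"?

ellunrav

Rule — move the last 3 characters to the front (rotate right by 3).
Doing the same to "unravell": "ellunrav".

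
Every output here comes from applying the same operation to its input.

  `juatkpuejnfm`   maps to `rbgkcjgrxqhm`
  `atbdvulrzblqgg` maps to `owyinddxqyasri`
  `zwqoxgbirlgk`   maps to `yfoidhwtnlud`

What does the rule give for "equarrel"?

Looking at the pairs, the operation is to swap the front and back halves of the string, then shift every letter 3 places backward in the alphabet (wrapping around).
For "equarrel", step one produces "rrelequa"; step two turns that into "oobibnrx".

oobibnrx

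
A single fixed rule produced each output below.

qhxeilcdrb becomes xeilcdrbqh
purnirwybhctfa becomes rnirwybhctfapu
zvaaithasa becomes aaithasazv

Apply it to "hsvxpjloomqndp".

vxpjloomqndphs

In each case the input is transformed by: move the first 2 characters to the end (rotate left by 2).
"hsvxpjloomqndp" → "vxpjloomqndphs".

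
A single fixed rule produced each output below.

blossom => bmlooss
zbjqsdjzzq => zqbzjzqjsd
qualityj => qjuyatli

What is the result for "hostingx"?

hxogsnti

Looking at the pairs, the operation is to take characters alternately from the front and the back (1st, last, 2nd, 2nd-last, ...).
Applying that to "hostingx" gives "hxogsnti".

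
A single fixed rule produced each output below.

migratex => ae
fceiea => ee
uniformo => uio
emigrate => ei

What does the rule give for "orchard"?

The transformation: keep every other character starting from the first (positions 1st, 3rd, 5th, ...), then keep only the vowels.
For "orchard", step one produces "ocad"; step two turns that into "oa".

oa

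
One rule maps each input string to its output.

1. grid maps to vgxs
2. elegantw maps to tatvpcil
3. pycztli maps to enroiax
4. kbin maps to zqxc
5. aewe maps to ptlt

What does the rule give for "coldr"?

In each case the input is transformed by: shift every letter 11 places backward in the alphabet (wrapping around).
Doing the same to "coldr": "rdasg".

rdasg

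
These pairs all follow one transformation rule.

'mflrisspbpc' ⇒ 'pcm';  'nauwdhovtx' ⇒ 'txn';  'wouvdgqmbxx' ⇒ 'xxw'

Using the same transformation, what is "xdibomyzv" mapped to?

Rule — move the last 2 characters to the front (rotate right by 2), then keep only the first 3 characters.
On "xdibomyzv": the first step gives "zvxdibomy", and the second then gives "zvx".
(Check on "wouvdgqmbxx": → "xxwouvdgqmb" → "xxw" ✓)

zvx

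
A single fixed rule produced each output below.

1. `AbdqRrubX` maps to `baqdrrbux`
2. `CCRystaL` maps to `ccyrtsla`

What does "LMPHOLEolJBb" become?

mlhplooejlbb

In each case the input is transformed by: swap each adjacent pair of characters (1↔2, 3↔4, ...), then convert every letter to lowercase.
Working it through for "LMPHOLEolJBb": intermediate "MLHPLOoEJlbB", final "mlhplooejlbb".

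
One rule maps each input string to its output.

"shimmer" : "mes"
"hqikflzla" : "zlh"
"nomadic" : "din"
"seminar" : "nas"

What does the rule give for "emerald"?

The pattern: swap the first and last characters, then keep only the last 3 characters.
Starting from "emerald": after the first operation, "dmerale"; after the second, "ale".

ale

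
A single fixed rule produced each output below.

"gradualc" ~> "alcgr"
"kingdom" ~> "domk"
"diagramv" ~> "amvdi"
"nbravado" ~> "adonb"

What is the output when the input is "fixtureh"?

Looking at the pairs, the operation is to move the last 3 characters to the front (rotate right by 3), then delete the last 3 characters.
On "fixtureh": the first step gives "rehfixtu", and the second then gives "rehfi".

rehfi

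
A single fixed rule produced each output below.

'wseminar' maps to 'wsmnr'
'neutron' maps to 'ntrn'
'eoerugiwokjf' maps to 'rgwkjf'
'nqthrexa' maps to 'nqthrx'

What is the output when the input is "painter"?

The rule is to remove every vowel.
On "painter" that produces "pntr".

pntr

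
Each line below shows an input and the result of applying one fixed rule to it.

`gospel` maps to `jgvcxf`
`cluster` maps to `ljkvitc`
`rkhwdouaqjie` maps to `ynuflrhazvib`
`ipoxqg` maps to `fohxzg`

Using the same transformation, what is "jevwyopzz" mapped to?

mnpfgqqav

In each case the input is transformed by: shift every letter 9 places backward in the alphabet (wrapping around), then move the first 2 characters to the end (rotate left by 2).
On "jevwyopzz": the first step gives "avmnpfgqq", and the second then gives "mnpfgqqav".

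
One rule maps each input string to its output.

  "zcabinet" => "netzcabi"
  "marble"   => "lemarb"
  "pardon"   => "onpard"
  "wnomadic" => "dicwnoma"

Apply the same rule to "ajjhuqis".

qisajjhu

The pattern: swap the front and back halves of the string, then move the first character to the end.
For "ajjhuqis" the result is "qisajjhu".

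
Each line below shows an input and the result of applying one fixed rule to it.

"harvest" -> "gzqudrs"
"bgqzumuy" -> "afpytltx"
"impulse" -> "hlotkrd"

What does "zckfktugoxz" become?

The rule is to shift every letter 1 place backward in the alphabet (wrapping around).
So "zckfktugoxz" becomes "ybjejstfnwy".

ybjejstfnwy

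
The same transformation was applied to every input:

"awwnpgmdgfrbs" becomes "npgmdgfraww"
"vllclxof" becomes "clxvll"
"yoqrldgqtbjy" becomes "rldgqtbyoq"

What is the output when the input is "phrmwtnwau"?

What's happening: delete the last 2 characters, then move the first 3 characters to the end (rotate left by 3).
Working it through for "phrmwtnwau": intermediate "phrmwtnw", final "mwtnwphr".

mwtnwphr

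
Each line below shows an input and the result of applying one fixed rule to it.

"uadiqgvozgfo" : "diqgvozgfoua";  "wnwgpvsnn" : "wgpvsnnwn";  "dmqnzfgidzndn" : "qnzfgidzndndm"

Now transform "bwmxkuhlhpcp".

mxkuhlhpcpbw

The transformation: move the first 2 characters to the end (rotate left by 2).
On "bwmxkuhlhpcp" that produces "mxkuhlhpcpbw".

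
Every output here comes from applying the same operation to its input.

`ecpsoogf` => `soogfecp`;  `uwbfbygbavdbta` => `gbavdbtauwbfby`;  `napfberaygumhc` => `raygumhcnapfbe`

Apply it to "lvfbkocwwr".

kocwwrlvfb

The pattern: swap the front and back halves of the string, then move the last character to the front.
"lvfbkocwwr" → "ocwwrlvfbk" → "kocwwrlvfb".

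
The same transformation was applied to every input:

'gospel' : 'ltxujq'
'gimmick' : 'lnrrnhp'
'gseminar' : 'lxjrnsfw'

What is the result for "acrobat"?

fhwtgfy

Each output is the input with this applied: shift every letter 5 places forward in the alphabet (wrapping around).
On "acrobat" that produces "fhwtgfy".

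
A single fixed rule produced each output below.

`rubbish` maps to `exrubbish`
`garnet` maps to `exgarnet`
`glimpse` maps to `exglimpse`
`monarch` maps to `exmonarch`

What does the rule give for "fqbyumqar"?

The transformation: prepend "ex".
"fqbyumqar" → "exfqbyumqar".

exfqbyumqar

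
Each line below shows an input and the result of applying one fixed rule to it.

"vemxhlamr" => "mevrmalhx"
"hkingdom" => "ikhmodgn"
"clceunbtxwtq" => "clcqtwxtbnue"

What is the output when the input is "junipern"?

nujnrepi

What's happening: move the first 3 characters to the end (rotate left by 3), then reverse the string.
On "junipern": the first step gives "ipernjun", and the second then gives "nujnrepi".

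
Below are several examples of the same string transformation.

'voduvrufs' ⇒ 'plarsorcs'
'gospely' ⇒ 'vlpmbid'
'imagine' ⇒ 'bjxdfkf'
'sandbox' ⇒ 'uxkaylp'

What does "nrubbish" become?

eoryyfpk

Rule — swap the first and last characters, then shift every letter 3 places backward in the alphabet (wrapping around).
For "nrubbish", step one produces "hrubbisn"; step two turns that into "eoryyfpk".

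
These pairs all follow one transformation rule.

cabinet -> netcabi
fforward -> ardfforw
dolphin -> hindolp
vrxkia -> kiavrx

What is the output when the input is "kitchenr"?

enrkitch

Rule — move the last 3 characters to the front (rotate right by 3).
So "kitchenr" becomes "enrkitch".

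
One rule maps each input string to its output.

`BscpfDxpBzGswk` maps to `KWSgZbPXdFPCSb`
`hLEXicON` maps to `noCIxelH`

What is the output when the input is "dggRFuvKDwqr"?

RQWdkVUfrGGD

What's happening: reverse the string, then flip the case of every letter.
Starting from "dggRFuvKDwqr": after the first operation, "rqwDKvuFRggd"; after the second, "RQWdkVUfrGGD".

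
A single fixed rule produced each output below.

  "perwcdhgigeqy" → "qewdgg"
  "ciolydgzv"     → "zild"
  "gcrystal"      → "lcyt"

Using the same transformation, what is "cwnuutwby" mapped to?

The rule is to keep every other character starting from the second (positions 2nd, 4th, 6th, ...), then move the last character to the front.
"cwnuutwby" → "wutb" → "bwut".

bwut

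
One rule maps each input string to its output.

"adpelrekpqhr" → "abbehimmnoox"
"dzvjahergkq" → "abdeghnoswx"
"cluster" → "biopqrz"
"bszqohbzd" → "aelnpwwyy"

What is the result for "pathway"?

emqtvxx

The transformation: shift every letter 3 places backward in the alphabet (wrapping around), then sort the characters into alphabetical order.
Starting from "pathway": after the first operation, "mxqetxv"; after the second, "emqtvxx".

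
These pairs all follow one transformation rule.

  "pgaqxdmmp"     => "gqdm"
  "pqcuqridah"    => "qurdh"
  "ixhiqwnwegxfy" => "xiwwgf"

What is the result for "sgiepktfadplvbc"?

Each output is the input with this applied: keep every other character starting from the second (positions 2nd, 4th, 6th, ...).
On "sgiepktfadplvbc" that produces "gekfdlb".

gekfdlb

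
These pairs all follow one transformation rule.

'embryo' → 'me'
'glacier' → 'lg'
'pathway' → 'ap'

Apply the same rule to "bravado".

rb

What's happening: swap each adjacent pair of characters (1↔2, 3↔4, ...), then keep only the first 2 characters.
"bravado" → "rb".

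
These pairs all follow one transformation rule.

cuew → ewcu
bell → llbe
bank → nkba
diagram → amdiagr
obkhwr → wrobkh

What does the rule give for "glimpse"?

seglimp

Each output is the input with this applied: move the last 2 characters to the front (rotate right by 2).
For "glimpse" the result is "seglimp".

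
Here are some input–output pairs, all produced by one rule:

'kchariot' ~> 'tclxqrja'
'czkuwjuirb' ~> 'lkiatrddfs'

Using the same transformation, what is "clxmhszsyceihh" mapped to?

lquqgrvnqlbhib

In each case the input is transformed by: take characters alternately from the front and the back (1st, last, 2nd, 2nd-last, ...), then shift every letter 9 places forward in the alphabet (wrapping around).
For "clxmhszsyceihh", step one produces "chlhximehcsyzs"; step two turns that into "lquqgrvnqlbhib".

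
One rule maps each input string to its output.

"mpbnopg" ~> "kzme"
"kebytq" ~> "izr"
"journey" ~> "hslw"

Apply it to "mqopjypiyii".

kmhnwg

Looking at the pairs, the operation is to keep every other character starting from the first (positions 1st, 3rd, 5th, ...), then shift every letter 2 places backward in the alphabet (wrapping around).
Applying that to "mqopjypiyii" gives "kmhnwg".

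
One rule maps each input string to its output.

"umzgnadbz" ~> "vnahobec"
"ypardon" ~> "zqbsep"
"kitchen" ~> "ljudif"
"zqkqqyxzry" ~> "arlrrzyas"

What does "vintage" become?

wjoubh

Rule — shift every letter 1 place forward in the alphabet (wrapping around), then delete the last character.
For "vintage", step one produces "wjoubhf"; step two turns that into "wjoubh".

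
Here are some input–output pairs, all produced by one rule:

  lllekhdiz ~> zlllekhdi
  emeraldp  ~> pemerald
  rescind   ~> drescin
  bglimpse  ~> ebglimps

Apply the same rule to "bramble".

Each output is the input with this applied: move the last character to the front.
For "bramble" the result is "ebrambl".

ebrambl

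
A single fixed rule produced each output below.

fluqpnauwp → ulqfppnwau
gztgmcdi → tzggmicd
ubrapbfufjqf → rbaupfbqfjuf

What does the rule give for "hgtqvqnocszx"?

What's happening: move the first 2 characters to the end (rotate left by 2), then take characters alternately from the front and the back (1st, last, 2nd, 2nd-last, ...).
"hgtqvqnocszx" → "tqvqnocszxhg" → "tgqhvxqznsoc".

tgqhvxqznsoc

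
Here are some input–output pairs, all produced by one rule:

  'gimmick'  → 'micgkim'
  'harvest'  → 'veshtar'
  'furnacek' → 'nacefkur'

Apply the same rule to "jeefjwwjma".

fjwwjmjaee

In each case the input is transformed by: swap the first and last characters, then move the first 3 characters to the end (rotate left by 3).
Starting from "jeefjwwjma": after the first operation, "aeefjwwjmj"; after the second, "fjwwjmjaee".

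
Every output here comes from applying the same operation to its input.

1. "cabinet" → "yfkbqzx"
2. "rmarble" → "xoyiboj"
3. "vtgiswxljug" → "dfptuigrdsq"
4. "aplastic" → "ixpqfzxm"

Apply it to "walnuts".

Rule — shift every letter 3 places backward in the alphabet (wrapping around), then move the first 2 characters to the end (rotate left by 2).
Doing the same to "walnuts": "ikrqptx".

ikrqptx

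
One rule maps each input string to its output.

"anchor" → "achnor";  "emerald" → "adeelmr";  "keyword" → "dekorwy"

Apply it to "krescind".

cdeiknrs

Each output is the input with this applied: sort the characters into alphabetical order.
"krescind" → "cdeiknrs".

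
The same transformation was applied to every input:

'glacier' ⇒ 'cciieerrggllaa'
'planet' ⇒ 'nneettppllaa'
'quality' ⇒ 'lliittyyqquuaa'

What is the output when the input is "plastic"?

ssttiiccppllaa

Rule — move the first 3 characters to the end (rotate left by 3), then double every character.
On "plastic": the first step gives "sticpla", and the second then gives "ssttiiccppllaa".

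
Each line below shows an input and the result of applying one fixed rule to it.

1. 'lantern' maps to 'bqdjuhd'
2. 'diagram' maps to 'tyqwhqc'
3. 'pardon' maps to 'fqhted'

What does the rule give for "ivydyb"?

ylotor

The pattern: shift every letter 10 places backward in the alphabet (wrapping around).
For "ivydyb" the result is "ylotor".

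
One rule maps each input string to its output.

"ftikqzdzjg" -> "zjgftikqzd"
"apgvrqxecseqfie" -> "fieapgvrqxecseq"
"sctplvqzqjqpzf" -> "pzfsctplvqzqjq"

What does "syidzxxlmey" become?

Looking at the pairs, the operation is to move the last 3 characters to the front (rotate right by 3).
On "syidzxxlmey" that produces "meysyidzxxl".

meysyidzxxl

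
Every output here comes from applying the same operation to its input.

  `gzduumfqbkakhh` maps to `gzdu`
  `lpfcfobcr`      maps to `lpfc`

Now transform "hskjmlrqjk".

The rule is to keep only the first 4 characters.
For "hskjmlrqjk" the result is "hskj".

hskj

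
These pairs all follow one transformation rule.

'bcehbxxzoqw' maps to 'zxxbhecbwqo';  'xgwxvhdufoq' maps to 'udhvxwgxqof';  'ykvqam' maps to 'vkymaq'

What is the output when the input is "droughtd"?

guorddth

Looking at the pairs, the operation is to reverse the string, then move the first 3 characters to the end (rotate left by 3).
"droughtd" → "dthguord" → "guorddth".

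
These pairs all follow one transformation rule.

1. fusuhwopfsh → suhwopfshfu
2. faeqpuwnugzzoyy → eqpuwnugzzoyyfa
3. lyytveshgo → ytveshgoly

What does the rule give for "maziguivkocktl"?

The rule is to move the first 2 characters to the end (rotate left by 2).
"maziguivkocktl" → "ziguivkocktlma".

ziguivkocktlma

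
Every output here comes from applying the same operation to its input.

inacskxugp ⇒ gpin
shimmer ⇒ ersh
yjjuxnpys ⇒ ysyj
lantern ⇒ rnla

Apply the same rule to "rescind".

The rule is to move the first 2 characters to the end (rotate left by 2), then keep only the last 4 characters.
"rescind" → "scindre" → "ndre".

ndre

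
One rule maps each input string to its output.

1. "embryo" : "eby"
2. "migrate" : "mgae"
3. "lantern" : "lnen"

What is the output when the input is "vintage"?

The transformation: keep every other character starting from the first (positions 1st, 3rd, 5th, ...).
On "vintage" that produces "vnae".

vnae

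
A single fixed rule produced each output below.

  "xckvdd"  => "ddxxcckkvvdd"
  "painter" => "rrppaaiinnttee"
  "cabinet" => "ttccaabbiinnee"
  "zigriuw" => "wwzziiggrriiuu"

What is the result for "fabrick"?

kkffaabbrriicc

The transformation: double every character, then move the last 2 characters to the front (rotate right by 2).
For "fabrick", step one produces "ffaabbrriicckk"; step two turns that into "kkffaabbrriicc".
(Check on "cabinet": → "ccaabbiinneett" → "ttccaabbiinnee" ✓)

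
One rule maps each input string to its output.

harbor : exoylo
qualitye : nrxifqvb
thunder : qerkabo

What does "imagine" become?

fjxdfkb

Each output is the input with this applied: shift every letter 3 places backward in the alphabet (wrapping around).
On "imagine" that produces "fjxdfkb".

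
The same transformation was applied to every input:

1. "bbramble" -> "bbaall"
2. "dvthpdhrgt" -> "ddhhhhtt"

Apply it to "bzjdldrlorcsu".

bbddrrrruu

In each case the input is transformed by: keep one character in every 3, starting at position 1 (positions 1st, 4th, 7th, ...), then double every character.
For "bzjdldrlorcsu", step one produces "bdrru"; step two turns that into "bbddrrrruu".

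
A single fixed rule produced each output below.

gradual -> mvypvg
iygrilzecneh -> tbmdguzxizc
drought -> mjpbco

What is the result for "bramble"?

Each output is the input with this applied: delete the first character, then shift every letter 5 places backward in the alphabet (wrapping around).
Doing the same to "bramble": "mvhwgz".

mvhwgz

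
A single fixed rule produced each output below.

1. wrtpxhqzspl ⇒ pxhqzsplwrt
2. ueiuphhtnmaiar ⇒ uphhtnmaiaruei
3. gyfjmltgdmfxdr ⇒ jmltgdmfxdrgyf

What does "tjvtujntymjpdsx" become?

The transformation: move the first 3 characters to the end (rotate left by 3).
So "tjvtujntymjpdsx" becomes "tujntymjpdsxtjv".

tujntymjpdsxtjv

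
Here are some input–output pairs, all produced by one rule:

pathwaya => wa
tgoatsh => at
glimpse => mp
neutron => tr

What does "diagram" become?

gr

The transformation: move the last 2 characters to the front (rotate right by 2), then keep only the last 2 characters.
Starting from "diagram": after the first operation, "amdiagr"; after the second, "gr".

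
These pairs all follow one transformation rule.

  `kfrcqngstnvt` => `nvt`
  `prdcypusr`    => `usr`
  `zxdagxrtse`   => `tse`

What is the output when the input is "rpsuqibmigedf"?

edf

Looking at the pairs, the operation is to keep only the last 3 characters.
For "rpsuqibmigedf" the result is "edf".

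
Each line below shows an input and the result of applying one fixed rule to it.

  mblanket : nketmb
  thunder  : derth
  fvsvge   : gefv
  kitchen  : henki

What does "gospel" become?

Rule — move the first 2 characters to the end (rotate left by 2), then delete the first 2 characters.
On "gospel": the first step gives "spelgo", and the second then gives "elgo".

elgo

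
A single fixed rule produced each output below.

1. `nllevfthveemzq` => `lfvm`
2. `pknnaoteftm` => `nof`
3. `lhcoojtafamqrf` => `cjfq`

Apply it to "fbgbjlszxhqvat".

glxv

In each case the input is transformed by: keep one character in every 3, starting at position 3 (positions 3rd, 6th, 9th, ...).
"fbgbjlszxhqvat" → "glxv".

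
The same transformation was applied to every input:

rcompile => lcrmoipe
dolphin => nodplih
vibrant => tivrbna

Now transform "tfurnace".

cftruane

The transformation: swap each adjacent pair of characters (1↔2, 3↔4, ...), then move the last character to the front.
Starting from "tfurnace": after the first operation, "ftruanec"; after the second, "cftruane".
(Check on "vibrant": → "ivrbnat" → "tivrbna" ✓)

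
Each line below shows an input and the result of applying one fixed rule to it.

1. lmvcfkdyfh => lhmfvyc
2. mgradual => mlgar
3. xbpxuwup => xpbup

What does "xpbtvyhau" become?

xupabh

In each case the input is transformed by: take characters alternately from the front and the back (1st, last, 2nd, 2nd-last, ...), then delete the last 3 characters.
Starting from "xpbtvyhau": after the first operation, "xupabhtyv"; after the second, "xupabh".
(Check on "lmvcfkdyfh": → "lhmfvycdfk" → "lhmfvyc" ✓)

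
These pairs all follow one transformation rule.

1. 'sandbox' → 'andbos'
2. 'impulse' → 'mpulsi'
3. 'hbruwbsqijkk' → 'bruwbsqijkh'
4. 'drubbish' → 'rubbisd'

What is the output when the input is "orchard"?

In each case the input is transformed by: delete the last character, then move the first character to the end.
On "orchard": the first step gives "orchar", and the second then gives "rcharo".
(Check on "impulse": → "impuls" → "mpulsi" ✓)

rcharo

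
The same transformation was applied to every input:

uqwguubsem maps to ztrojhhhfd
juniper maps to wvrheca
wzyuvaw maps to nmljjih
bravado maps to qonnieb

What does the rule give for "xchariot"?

The transformation: shift every letter 13 places forward in the alphabet (wrapping around) — i.e. ROT13, then sort the characters into reverse alphabetical order.
For "xchariot", step one produces "kpunevbg"; step two turns that into "vupnkgeb".

vupnkgeb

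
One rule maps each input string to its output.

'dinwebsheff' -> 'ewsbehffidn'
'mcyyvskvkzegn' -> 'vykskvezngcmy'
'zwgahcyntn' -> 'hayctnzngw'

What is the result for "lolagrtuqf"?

What's happening: move the first 3 characters to the end (rotate left by 3), then swap each adjacent pair of characters (1↔2, 3↔4, ...).
Applying both steps to "lolagrtuqf": "agrtuqflol", then "gatrqulflo".
(Check on "mcyyvskvkzegn": → "yvskvkzegnmcy" → "vykskvezngcmy" ✓)

gatrqulflo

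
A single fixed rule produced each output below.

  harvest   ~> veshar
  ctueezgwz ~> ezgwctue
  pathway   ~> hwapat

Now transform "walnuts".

nutwal

Looking at the pairs, the operation is to delete the last character, then swap the front and back halves of the string.
For "walnuts", step one produces "walnut"; step two turns that into "nutwal".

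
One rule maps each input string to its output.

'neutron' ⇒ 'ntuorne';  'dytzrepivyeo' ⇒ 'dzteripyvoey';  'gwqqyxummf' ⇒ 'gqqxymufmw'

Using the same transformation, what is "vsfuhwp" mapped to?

In each case the input is transformed by: swap each adjacent pair of characters (1↔2, 3↔4, ...), then move the first character to the end.
"vsfuhwp" → "svufwhp" → "vufwhps".

vufwhps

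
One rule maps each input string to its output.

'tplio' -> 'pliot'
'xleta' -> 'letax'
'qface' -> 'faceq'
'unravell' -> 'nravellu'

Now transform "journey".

ourneyj

The pattern: move the first character to the end.
For "journey" the result is "ourneyj".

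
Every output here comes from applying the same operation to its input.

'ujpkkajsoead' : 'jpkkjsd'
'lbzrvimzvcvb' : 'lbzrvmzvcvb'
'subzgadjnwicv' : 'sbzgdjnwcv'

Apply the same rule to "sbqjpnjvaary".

sbqjpnjvry

Looking at the pairs, the operation is to remove every vowel.
So "sbqjpnjvaary" becomes "sbqjpnjvry".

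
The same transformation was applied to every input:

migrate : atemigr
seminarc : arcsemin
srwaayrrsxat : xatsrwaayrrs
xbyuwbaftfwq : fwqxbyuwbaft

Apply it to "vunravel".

velvunra

Each output is the input with this applied: move the last 3 characters to the front (rotate right by 3).
On "vunravel" that produces "velvunra".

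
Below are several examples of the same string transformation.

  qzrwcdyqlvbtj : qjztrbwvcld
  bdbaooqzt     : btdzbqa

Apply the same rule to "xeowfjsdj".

xjedosw

In each case the input is transformed by: take characters alternately from the front and the back (1st, last, 2nd, 2nd-last, ...), then delete the last 2 characters.
Applying that to "xeowfjsdj" gives "xjedosw".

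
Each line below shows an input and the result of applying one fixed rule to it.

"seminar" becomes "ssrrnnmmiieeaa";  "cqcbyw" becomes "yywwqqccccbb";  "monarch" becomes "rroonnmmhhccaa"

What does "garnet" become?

The pattern: sort the characters into reverse alphabetical order, then double every character.
Working it through for "garnet": intermediate "trngea", final "ttrrnnggeeaa".

ttrrnnggeeaa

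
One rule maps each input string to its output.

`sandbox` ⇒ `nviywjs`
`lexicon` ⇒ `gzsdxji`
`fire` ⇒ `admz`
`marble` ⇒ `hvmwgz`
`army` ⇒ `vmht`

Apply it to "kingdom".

In each case the input is transformed by: shift every letter 5 places backward in the alphabet (wrapping around).
So "kingdom" becomes "fdibyjh".

fdibyjh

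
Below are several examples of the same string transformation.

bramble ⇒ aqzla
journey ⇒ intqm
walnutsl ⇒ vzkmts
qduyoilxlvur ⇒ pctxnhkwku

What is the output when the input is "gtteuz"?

fssd

In each case the input is transformed by: shift every letter 1 place backward in the alphabet (wrapping around), then delete the last 2 characters.
Working it through for "gtteuz": intermediate "fssdty", final "fssd".
(Check on "bramble": → "aqzlakd" → "aqzla" ✓)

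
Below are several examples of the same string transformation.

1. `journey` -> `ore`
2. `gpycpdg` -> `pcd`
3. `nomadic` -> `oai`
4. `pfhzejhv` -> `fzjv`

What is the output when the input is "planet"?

lnt

The pattern: keep every other character starting from the second (positions 2nd, 4th, 6th, ...).
For "planet" the result is "lnt".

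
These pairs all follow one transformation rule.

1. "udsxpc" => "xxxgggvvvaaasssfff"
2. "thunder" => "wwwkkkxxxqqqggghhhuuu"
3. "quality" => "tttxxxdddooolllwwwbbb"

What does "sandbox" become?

vvvdddqqqgggeeerrraaa

What's happening: shift every letter 3 places forward in the alphabet (wrapping around), then repeat every character 3 times.
"sandbox" → "vdqgera" → "vvvdddqqqgggeeerrraaa".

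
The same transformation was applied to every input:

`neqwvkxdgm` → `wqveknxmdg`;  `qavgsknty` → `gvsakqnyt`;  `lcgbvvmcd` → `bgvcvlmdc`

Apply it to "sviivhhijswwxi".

The rule is to move the first 3 characters to the end (rotate left by 3), then take characters alternately from the front and the back (1st, last, 2nd, 2nd-last, ...).
Working it through for "sviivhhijswwxi": intermediate "ivhhijswwxisvi", final "iivvhshiixjwsw".

iivvhshiixjwsw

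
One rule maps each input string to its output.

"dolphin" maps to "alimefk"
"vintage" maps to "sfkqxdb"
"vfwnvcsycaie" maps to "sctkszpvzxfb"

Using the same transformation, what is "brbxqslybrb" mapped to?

In each case the input is transformed by: shift every letter 3 places backward in the alphabet (wrapping around).
On "brbxqslybrb" that produces "yoyunpivyoy".

yoyunpivyoy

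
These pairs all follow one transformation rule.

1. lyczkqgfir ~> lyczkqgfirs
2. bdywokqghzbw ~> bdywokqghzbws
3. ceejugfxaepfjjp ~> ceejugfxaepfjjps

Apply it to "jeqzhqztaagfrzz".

Each output is the input with this applied: append "s".
On "jeqzhqztaagfrzz" that produces "jeqzhqztaagfrzzs".

jeqzhqztaagfrzzs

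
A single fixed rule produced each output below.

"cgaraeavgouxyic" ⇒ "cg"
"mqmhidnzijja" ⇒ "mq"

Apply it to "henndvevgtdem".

Each output is the input with this applied: keep only the first 2 characters.
For "henndvevgtdem" the result is "he".

he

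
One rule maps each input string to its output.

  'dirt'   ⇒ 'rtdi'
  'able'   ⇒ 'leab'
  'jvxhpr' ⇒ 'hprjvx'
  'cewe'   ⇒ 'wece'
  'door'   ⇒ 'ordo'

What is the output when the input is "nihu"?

huni

Looking at the pairs, the operation is to swap the front and back halves of the string.
On "nihu" that produces "huni".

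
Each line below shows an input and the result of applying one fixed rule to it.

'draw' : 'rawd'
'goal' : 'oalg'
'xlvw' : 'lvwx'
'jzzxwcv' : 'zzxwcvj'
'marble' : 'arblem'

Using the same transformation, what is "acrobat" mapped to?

Each output is the input with this applied: move the first character to the end.
So "acrobat" becomes "crobata".

crobata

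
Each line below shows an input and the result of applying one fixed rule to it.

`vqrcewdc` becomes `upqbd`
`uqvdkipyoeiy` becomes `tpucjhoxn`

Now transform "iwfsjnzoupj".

Looking at the pairs, the operation is to shift every letter 1 place backward in the alphabet (wrapping around), then delete the last 3 characters.
For "iwfsjnzoupj", step one produces "hverimyntoi"; step two turns that into "hverimyn".

hverimyn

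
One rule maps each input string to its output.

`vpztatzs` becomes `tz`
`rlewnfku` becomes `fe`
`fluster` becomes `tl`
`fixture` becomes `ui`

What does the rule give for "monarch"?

Looking at the pairs, the operation is to reverse the string, then keep one character in every 3, starting at position 3 (positions 3rd, 6th, 9th, ...).
"monarch" → "hcranom" → "ro".

ro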